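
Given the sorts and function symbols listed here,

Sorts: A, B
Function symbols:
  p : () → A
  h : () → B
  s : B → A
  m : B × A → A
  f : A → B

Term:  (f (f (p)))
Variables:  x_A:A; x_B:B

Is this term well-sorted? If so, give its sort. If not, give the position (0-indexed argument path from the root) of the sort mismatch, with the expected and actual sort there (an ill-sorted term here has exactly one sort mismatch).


ill-sorted at position [0]: expected A, got B

    (p) : A
  (f (p)) : B
(f (f (p))) : ✗ arg 0 at [0] has sort B, expected A


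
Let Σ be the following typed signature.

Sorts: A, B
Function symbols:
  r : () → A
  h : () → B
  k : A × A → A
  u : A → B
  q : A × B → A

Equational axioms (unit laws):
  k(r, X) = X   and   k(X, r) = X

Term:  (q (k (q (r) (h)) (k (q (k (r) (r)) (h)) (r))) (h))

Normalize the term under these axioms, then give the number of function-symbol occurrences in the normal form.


1. (q (k (q (r) (h)) (k (q (k (r) (r)) (h)) (r))) (h))  →  (q (k (q (r) (h)) (q (k (r) (r)) (h))) (h))
2. (q (k (q (r) (h)) (q (k (r) (r)) (h))) (h))  →  (q (k (q (r) (h)) (q (r) (h))) (h))
normal form: (q (k (q (r) (h)) (q (r) (h))) (h))

size = 9


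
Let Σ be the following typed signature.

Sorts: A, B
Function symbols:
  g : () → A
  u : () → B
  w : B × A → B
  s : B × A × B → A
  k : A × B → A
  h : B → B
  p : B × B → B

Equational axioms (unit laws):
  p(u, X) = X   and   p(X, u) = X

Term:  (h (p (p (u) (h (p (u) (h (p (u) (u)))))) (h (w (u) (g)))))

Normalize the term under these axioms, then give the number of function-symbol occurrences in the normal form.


size = 9

1. (h (p (p (u) (h (p (u) (h (p (u) (u)))))) (h (w (u) (g)))))  →  (h (p (h (p (u) (h (p (u) (u))))) (h (w (u) (g)))))
2. (h (p (h (p (u) (h (p (u) (u))))) (h (w (u) (g)))))  →  (h (p (h (h (p (u) (u)))) (h (w (u) (g)))))
3. (h (p (h (h (p (u) (u)))) (h (w (u) (g)))))  →  (h (p (h (h (u))) (h (w (u) (g)))))
normal form: (h (p (h (h (u))) (h (w (u) (g)))))


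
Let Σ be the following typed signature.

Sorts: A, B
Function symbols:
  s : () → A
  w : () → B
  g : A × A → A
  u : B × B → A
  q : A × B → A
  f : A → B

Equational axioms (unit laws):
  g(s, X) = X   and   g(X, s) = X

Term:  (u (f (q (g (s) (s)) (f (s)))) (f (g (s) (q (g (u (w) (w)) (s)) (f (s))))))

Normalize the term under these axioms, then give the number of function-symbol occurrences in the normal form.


1. (u (f (q (g (s) (s)) (f (s)))) (f (g (s) (q (g (u (w) (w)) (s)) (f (s))))))  →  (u (f (q (s) (f (s)))) (f (g (s) (q (g (u (w) (w)) (s)) (f (s))))))
2. (u (f (q (s) (f (s)))) (f (g (s) (q (g (u (w) (w)) (s)) (f (s))))))  →  (u (f (q (s) (f (s)))) (f (q (g (u (w) (w)) (s)) (f (s)))))
3. (u (f (q (s) (f (s)))) (f (q (g (u (w) (w)) (s)) (f (s)))))  →  (u (f (q (s) (f (s)))) (f (q (u (w) (w)) (f (s)))))
normal form: (u (f (q (s) (f (s)))) (f (q (u (w) (w)) (f (s)))))

size = 13


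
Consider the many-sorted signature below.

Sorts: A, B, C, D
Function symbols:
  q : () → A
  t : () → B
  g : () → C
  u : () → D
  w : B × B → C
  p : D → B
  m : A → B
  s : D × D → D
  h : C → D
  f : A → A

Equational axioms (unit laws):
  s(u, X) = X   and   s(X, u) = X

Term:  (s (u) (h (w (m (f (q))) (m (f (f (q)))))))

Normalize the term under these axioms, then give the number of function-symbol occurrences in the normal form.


1. (s (u) (h (w (m (f (q))) (m (f (f (q)))))))  →  (h (w (m (f (q))) (m (f (f (q))))))
normal form: (h (w (m (f (q))) (m (f (f (q))))))

size = 9


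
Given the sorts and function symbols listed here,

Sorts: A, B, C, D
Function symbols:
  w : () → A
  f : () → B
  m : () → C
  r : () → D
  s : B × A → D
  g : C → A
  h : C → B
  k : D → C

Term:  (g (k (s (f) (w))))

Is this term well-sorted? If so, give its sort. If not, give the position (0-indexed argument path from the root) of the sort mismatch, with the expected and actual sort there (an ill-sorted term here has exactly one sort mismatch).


      (f) : B
      (w) : A
    (s (f) (w)) : D
  (k (s (f) (w))) : C
(g (k (s (f) (w)))) : A

well-sorted; sort = A


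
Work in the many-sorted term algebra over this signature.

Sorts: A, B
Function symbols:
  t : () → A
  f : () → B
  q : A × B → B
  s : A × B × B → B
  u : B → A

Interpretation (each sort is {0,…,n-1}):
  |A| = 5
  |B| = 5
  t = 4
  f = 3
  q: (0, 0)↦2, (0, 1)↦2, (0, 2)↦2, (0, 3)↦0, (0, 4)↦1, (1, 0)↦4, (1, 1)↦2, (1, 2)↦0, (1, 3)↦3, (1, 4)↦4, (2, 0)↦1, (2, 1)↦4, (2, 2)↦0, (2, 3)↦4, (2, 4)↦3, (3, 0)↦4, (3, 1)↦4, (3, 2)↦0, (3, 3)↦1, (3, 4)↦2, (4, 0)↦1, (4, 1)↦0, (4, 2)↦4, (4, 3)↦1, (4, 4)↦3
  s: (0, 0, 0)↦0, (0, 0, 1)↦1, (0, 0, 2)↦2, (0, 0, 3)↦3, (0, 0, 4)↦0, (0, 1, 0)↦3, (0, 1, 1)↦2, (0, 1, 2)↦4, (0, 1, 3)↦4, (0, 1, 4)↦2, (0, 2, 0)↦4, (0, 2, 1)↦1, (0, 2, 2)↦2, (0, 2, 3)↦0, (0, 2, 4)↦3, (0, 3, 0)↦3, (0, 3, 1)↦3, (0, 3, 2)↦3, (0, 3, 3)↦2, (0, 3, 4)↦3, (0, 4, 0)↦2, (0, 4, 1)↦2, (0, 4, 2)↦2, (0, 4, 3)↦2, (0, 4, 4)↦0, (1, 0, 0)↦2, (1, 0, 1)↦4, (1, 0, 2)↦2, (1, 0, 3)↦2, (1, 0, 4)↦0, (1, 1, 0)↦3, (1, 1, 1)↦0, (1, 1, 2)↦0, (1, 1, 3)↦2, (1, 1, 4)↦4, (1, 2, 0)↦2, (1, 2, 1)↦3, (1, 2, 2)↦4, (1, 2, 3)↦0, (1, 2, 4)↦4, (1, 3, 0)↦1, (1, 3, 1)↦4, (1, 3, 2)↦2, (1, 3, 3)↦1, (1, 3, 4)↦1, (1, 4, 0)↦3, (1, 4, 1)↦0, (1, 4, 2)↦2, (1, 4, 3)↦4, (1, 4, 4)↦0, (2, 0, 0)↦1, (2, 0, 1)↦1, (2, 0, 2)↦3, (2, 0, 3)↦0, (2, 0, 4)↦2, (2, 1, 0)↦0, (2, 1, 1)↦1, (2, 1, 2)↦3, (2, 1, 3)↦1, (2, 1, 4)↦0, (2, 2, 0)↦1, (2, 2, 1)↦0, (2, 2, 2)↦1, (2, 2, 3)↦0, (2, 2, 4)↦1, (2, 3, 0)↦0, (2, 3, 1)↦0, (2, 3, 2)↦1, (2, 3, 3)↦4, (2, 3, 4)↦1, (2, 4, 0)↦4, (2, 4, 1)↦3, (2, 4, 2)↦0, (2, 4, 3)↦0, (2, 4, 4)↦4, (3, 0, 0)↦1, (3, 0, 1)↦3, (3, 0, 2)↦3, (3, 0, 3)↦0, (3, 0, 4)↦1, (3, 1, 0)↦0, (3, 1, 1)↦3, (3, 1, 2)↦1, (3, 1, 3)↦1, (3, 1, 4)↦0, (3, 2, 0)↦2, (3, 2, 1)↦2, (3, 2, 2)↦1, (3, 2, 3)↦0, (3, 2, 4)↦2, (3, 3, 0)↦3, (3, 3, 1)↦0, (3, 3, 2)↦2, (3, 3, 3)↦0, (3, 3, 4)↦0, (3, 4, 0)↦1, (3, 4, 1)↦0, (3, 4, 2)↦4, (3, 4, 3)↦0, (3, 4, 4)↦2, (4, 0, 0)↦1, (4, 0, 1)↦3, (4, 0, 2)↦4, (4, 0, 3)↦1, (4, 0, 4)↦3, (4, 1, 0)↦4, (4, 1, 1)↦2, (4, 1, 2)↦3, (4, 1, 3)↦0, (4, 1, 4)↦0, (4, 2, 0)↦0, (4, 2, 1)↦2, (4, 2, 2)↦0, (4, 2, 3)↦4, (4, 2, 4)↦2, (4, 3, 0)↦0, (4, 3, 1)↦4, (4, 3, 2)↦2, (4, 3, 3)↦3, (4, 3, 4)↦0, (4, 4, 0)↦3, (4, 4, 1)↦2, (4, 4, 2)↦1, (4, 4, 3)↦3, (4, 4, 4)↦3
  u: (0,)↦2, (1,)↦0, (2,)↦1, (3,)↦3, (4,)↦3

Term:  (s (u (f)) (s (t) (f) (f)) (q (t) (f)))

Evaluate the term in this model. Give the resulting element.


value = 0

  f = 3
  (u (f)) = u(3,) = 3
  t = 4
  f = 3
  f = 3
  (s (t) (f) (f)) = s(4, 3, 3) = 3
  t = 4
  f = 3
  (q (t) (f)) = q(4, 3) = 1
  (s (u (f)) (s (t) (f) (f)) (q (t) (f))) = s(3, 3, 1) = 0


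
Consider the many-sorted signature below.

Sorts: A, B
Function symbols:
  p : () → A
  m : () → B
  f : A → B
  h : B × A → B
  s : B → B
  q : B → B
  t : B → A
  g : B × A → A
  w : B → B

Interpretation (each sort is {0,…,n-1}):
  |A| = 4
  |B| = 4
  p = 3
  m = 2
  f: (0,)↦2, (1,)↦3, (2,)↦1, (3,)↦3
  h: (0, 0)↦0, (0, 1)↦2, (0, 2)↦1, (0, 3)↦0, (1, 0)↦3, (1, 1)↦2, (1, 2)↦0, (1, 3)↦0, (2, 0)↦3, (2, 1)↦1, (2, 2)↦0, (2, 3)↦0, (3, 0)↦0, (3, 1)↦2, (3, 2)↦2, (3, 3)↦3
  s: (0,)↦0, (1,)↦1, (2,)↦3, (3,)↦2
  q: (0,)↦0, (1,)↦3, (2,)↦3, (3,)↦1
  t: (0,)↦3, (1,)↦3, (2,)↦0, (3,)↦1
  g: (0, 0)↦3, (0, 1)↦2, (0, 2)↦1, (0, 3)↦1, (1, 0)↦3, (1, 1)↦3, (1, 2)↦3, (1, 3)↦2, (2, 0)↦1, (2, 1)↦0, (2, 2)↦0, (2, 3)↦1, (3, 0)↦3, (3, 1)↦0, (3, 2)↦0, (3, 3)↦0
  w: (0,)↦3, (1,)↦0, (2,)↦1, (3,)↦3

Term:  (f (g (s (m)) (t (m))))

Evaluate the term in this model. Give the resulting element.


value = 3

  m = 2
  (s (m)) = s(2,) = 3
  m = 2
  (t (m)) = t(2,) = 0
  (g (s (m)) (t (m))) = g(3, 0) = 3
  (f (g (s (m)) (t (m)))) = f(3,) = 3


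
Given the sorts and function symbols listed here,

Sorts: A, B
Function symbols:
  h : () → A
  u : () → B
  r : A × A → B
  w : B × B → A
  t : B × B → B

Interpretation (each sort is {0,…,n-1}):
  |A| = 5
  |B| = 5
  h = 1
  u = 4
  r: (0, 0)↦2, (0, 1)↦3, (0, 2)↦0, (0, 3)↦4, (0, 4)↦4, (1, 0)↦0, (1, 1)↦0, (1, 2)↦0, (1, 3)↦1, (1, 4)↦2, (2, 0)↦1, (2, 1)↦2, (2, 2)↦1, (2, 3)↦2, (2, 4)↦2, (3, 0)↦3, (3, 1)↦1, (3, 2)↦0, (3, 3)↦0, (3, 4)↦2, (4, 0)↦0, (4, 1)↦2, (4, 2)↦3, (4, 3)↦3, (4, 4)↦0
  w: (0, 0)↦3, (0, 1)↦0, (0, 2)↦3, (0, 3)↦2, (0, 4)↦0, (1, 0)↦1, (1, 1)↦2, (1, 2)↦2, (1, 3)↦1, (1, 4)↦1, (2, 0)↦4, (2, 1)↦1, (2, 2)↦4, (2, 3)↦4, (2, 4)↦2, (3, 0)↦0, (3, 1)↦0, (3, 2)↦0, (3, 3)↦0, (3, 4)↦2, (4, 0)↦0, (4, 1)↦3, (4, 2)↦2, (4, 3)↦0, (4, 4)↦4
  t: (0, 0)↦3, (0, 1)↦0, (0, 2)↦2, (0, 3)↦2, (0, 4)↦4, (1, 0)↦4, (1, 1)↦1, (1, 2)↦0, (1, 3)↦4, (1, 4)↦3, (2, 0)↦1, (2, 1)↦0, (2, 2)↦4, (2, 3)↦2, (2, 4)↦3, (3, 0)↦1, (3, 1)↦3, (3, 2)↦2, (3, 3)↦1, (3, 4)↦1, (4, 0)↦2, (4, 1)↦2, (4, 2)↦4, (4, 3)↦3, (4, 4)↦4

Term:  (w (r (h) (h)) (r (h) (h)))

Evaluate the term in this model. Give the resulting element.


  h = 1
  h = 1
  (r (h) (h)) = r(1, 1) = 0
  h = 1
  h = 1
  (r (h) (h)) = r(1, 1) = 0
  (w (r (h) (h)) (r (h) (h))) = w(0, 0) = 3

value = 3


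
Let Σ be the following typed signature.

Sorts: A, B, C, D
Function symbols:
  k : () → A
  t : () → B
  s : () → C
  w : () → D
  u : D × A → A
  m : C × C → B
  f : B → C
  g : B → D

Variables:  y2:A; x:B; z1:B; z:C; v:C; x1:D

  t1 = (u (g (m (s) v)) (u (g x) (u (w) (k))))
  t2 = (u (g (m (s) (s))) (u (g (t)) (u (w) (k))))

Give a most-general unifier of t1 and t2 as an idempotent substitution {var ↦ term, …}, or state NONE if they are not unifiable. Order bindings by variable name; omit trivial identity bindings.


{v ↦ (s), x ↦ (t)}


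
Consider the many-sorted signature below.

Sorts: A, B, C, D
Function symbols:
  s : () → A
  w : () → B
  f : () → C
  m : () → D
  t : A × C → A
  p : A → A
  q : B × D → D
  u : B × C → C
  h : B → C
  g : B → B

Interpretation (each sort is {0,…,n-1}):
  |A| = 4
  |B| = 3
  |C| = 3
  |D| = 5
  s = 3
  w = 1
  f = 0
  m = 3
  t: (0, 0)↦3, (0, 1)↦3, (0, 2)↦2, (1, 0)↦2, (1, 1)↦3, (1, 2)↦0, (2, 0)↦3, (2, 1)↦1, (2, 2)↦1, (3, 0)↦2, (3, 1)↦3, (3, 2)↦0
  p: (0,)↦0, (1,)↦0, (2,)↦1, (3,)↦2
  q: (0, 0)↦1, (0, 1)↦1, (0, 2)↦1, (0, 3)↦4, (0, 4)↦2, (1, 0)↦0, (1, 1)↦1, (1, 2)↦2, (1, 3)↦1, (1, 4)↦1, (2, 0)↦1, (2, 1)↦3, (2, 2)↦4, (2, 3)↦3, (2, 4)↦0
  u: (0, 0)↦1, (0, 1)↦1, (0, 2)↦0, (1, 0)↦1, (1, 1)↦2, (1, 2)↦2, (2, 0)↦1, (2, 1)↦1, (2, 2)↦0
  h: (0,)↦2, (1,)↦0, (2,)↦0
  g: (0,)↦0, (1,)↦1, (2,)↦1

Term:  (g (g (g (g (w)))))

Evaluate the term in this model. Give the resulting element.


  w = 1
  (g (w)) = g(1,) = 1
  (g (g (w))) = g(1,) = 1
  (g (g (g (w)))) = g(1,) = 1
  (g (g (g (g (w))))) = g(1,) = 1

value = 1


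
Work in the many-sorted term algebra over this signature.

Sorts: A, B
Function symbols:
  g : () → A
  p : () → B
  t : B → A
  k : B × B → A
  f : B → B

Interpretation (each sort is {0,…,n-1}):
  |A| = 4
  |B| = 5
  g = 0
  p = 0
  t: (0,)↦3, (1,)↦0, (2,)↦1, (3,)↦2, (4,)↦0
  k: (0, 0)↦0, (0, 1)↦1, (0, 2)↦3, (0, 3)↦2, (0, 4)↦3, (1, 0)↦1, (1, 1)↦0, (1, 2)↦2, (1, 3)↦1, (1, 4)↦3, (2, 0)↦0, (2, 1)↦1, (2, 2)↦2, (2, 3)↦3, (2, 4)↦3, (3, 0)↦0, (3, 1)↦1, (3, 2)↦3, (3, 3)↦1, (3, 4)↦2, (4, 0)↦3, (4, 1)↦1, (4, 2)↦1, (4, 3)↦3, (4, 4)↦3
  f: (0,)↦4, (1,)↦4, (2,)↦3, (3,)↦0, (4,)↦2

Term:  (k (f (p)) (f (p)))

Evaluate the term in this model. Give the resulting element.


value = 3

  p = 0
  (f (p)) = f(0,) = 4
  p = 0
  (f (p)) = f(0,) = 4
  (k (f (p)) (f (p))) = k(4, 4) = 3


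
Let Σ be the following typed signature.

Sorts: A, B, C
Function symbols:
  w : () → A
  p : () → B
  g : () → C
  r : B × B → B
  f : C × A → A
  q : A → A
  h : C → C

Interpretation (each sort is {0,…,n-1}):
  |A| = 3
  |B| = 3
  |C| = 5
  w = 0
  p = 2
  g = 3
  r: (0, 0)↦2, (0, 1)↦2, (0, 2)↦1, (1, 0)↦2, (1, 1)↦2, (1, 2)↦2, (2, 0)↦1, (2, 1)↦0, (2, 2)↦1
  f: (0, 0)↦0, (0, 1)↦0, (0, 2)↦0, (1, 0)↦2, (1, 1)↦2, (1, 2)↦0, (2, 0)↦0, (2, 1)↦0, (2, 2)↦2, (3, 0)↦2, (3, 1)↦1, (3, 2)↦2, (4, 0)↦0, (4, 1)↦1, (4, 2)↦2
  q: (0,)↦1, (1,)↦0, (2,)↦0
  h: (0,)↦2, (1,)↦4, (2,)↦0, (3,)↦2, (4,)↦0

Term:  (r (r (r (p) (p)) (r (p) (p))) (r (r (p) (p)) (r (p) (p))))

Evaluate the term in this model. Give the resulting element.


value = 1

  p = 2
  p = 2
  (r (p) (p)) = r(2, 2) = 1
  p = 2
  p = 2
  (r (p) (p)) = r(2, 2) = 1
  (r (r (p) (p)) (r (p) (p))) = r(1, 1) = 2
  p = 2
  p = 2
  (r (p) (p)) = r(2, 2) = 1
  p = 2
  p = 2
  (r (p) (p)) = r(2, 2) = 1
  (r (r (p) (p)) (r (p) (p))) = r(1, 1) = 2
  (r (r (r (p) (p)) (r (p) (p))) (r (r (p) (p)) (r (p) (p)))) = r(2, 2) = 1


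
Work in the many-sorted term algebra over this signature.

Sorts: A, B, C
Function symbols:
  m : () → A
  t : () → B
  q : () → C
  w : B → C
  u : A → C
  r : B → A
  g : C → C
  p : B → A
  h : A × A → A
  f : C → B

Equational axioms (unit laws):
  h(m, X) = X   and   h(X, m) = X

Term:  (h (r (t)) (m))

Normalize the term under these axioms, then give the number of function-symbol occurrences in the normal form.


1. (h (r (t)) (m))  →  (r (t))
normal form: (r (t))

size = 2


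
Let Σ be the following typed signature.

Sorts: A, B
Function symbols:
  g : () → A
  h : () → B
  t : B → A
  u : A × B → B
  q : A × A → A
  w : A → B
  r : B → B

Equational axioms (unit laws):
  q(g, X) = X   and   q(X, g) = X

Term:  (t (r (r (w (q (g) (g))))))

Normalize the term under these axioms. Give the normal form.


1. (t (r (r (w (q (g) (g))))))  →  (t (r (r (w (g)))))

normal form = (t (r (r (w (g)))))


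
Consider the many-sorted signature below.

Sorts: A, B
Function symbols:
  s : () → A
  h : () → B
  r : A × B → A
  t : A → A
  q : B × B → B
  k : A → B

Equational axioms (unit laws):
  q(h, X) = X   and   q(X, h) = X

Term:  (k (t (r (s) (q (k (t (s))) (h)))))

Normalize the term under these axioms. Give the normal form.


1. (k (t (r (s) (q (k (t (s))) (h)))))  →  (k (t (r (s) (k (t (s))))))

normal form = (k (t (r (s) (k (t (s))))))


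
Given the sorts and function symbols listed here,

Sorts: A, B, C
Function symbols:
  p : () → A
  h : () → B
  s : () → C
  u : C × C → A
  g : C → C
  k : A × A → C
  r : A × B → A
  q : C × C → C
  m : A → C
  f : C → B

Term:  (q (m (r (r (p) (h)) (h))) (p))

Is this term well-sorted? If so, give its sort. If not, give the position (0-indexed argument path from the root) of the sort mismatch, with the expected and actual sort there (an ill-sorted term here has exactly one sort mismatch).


ill-sorted at position [1]: expected C, got A

        (p) : A
        (h) : B
      (r (p) (h)) : A
      (h) : B
    (r (r (p) (h)) (h)) : A
  (m (r (r (p) (h)) (h))) : C
  (p) : A
(q (m (r (r (p) (h)) (h))) (p)) : ✗ arg 1 at [1] has sort A, expected C


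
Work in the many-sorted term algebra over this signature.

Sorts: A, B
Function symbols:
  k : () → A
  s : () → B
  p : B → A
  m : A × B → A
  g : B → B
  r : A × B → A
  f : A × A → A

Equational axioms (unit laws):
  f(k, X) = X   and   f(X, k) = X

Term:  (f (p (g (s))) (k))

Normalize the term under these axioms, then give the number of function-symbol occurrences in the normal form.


size = 3

1. (f (p (g (s))) (k))  →  (p (g (s)))
normal form: (p (g (s)))


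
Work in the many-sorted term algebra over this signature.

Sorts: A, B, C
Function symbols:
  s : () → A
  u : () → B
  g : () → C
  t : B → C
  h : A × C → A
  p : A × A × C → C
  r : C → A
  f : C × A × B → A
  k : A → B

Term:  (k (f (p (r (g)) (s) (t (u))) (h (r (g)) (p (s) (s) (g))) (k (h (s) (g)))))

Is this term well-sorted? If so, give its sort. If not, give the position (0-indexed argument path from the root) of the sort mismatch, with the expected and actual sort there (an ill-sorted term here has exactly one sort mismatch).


well-sorted; sort = B

        (g) : C
      (r (g)) : A
      (s) : A
        (u) : B
      (t (u)) : C
    (p (r (g)) (s) (t (u))) : C
        (g) : C
      (r (g)) : A
        (s) : A
        (s) : A
        (g) : C
      (p (s) (s) (g)) : C
    (h (r (g)) (p (s) (s) (g))) : A
        (s) : A
        (g) : C
      (h (s) (g)) : A
    (k (h (s) (g))) : B
  (f (p (r (g)) (s) (t (u))) (h (r (g)) (p (s) (s) (g))) (k (h (s) (g)))) : A
(k (f (p (r (g)) (s) (t (u))) (h (r (g)) (p (s) (s) (g))) (k (h (s) (g))))) : B


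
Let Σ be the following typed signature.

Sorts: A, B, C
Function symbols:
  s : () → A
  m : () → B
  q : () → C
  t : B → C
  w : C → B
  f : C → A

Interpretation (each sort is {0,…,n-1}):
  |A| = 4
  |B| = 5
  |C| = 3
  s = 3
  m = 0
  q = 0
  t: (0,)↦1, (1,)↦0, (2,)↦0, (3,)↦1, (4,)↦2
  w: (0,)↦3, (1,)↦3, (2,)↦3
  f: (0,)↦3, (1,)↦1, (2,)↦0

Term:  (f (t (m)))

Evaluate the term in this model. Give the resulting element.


  m = 0
  (t (m)) = t(0,) = 1
  (f (t (m))) = f(1,) = 1

value = 1


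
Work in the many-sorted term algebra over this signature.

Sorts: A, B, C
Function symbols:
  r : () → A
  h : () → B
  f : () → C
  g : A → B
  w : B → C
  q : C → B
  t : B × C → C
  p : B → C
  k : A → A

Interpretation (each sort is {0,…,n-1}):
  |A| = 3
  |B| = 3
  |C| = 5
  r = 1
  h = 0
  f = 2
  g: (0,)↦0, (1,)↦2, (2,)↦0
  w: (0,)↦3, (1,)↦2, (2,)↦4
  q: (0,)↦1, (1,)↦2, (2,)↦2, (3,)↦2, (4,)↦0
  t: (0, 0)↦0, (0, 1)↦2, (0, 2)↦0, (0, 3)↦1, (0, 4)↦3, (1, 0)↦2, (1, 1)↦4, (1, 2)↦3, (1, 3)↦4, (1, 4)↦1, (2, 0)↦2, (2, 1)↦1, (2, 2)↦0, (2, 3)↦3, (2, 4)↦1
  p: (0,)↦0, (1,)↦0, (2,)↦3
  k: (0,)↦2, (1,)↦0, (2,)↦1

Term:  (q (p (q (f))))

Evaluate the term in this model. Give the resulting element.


  f = 2
  (q (f)) = q(2,) = 2
  (p (q (f))) = p(2,) = 3
  (q (p (q (f)))) = q(3,) = 2

value = 2


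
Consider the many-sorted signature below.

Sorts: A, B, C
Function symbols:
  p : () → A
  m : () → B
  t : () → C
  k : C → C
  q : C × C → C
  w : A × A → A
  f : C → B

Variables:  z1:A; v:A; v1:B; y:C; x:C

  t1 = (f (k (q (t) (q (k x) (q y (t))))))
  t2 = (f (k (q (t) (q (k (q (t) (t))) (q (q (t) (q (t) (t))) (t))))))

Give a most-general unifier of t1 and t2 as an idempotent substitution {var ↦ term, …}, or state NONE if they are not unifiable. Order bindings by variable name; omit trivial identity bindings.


{x ↦ (q (t) (t)), y ↦ (q (t) (q (t) (t)))}


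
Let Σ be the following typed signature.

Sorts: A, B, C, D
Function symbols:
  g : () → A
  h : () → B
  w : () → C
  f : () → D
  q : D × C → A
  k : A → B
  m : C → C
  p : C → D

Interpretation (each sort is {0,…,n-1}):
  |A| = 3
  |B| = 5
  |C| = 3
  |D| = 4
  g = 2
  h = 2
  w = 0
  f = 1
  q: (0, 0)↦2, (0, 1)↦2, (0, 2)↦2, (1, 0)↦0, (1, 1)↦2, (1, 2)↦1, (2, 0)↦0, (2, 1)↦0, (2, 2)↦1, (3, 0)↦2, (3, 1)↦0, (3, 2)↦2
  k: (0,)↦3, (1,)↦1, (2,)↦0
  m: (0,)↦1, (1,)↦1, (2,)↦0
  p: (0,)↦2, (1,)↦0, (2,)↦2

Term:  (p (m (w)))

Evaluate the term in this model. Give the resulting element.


value = 0

  w = 0
  (m (w)) = m(0,) = 1
  (p (m (w))) = p(1,) = 0


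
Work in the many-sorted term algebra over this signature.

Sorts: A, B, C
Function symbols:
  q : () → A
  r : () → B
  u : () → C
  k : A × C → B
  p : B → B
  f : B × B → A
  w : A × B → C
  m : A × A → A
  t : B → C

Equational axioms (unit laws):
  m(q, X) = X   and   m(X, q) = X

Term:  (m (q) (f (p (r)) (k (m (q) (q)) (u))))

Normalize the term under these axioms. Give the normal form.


1. (m (q) (f (p (r)) (k (m (q) (q)) (u))))  →  (f (p (r)) (k (m (q) (q)) (u)))
2. (f (p (r)) (k (m (q) (q)) (u)))  →  (f (p (r)) (k (q) (u)))

normal form = (f (p (r)) (k (q) (u)))


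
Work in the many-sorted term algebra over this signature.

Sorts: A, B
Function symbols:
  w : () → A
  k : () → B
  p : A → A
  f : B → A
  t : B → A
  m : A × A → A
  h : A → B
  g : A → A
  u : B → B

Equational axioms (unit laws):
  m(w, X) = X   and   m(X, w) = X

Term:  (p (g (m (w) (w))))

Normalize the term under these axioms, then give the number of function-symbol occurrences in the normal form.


1. (p (g (m (w) (w))))  →  (p (g (w)))
normal form: (p (g (w)))

size = 3


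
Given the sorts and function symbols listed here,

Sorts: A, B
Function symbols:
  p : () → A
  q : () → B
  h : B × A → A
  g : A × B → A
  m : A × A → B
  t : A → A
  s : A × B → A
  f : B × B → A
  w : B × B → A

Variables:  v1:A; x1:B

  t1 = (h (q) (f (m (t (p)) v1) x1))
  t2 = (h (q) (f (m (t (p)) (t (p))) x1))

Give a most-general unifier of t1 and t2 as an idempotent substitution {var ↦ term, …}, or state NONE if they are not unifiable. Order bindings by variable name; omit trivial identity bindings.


{v1 ↦ (t (p))}


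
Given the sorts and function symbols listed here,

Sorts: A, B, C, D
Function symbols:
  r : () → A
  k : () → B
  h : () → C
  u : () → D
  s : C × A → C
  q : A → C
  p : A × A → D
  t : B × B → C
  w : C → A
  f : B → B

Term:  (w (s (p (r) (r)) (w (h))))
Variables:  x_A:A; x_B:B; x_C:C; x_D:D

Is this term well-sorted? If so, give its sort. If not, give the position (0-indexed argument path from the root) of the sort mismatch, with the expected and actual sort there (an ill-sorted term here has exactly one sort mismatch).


ill-sorted at position [0, 0]: expected C, got D

      (r) : A
      (r) : A
    (p (r) (r)) : D
      (h) : C
    (w (h)) : A
  (s (p (r) (r)) (w (h))) : ✗ arg 0 at [0, 0] has sort D, expected C


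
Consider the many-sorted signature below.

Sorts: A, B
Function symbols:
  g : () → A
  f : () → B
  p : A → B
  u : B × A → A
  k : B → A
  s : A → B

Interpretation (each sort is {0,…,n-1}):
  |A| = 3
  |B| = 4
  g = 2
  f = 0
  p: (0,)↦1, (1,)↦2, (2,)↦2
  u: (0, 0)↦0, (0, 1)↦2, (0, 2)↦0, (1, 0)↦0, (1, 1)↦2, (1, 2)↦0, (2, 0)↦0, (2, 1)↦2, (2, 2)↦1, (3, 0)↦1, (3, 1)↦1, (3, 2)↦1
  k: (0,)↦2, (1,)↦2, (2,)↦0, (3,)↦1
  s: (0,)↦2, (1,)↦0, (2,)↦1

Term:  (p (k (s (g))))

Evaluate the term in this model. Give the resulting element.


  g = 2
  (s (g)) = s(2,) = 1
  (k (s (g))) = k(1,) = 2
  (p (k (s (g)))) = p(2,) = 2

value = 2


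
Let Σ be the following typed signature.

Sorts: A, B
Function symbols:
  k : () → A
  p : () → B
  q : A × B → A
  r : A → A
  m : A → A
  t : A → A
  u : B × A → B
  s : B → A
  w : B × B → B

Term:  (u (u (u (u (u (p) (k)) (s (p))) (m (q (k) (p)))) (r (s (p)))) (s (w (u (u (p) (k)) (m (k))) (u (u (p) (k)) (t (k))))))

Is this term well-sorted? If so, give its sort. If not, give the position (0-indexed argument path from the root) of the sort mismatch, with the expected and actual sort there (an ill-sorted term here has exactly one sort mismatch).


well-sorted; sort = B

          (p) : B
          (k) : A
        (u (p) (k)) : B
          (p) : B
        (s (p)) : A
      (u (u (p) (k)) (s (p))) : B
          (k) : A
          (p) : B
        (q (k) (p)) : A
      (m (q (k) (p))) : A
    (u (u (u (p) (k)) (s (p))) (m (q (k) (p)))) : B
        (p) : B
      (s (p)) : A
    (r (s (p))) : A
  (u (u (u (u (p) (k)) (s (p))) (m (q (k) (p)))) (r (s (p)))) : B
          (p) : B
          (k) : A
        (u (p) (k)) : B
          (k) : A
        (m (k)) : A
      (u (u (p) (k)) (m (k))) : B
          (p) : B
          (k) : A
        (u (p) (k)) : B
          (k) : A
        (t (k)) : A
      (u (u (p) (k)) (t (k))) : B
    (w (u (u (p) (k)) (m (k))) (u (u (p) (k)) (t (k)))) : B
  (s (w (u (u (p) (k)) (m (k))) (u (u (p) (k)) (t (k))))) : A
(u (u (u (u (u (p) (k)) (s (p))) (m (q (k) (p)))) (r (s (p)))) (s (w (u (u (p) (k)) (m (k))) (u (u (p) (k)) (t (k)))))) : B


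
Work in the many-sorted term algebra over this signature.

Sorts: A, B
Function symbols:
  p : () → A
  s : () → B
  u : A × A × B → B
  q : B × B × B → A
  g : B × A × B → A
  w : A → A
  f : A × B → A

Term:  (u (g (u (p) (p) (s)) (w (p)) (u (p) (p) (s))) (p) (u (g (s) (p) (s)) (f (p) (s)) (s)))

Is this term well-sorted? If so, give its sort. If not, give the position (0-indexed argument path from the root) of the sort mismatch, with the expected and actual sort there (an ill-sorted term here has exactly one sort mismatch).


      (p) : A
      (p) : A
      (s) : B
    (u (p) (p) (s)) : B
      (p) : A
    (w (p)) : A
      (p) : A
      (p) : A
      (s) : B
    (u (p) (p) (s)) : B
  (g (u (p) (p) (s)) (w (p)) (u (p) (p) (s))) : A
  (p) : A
      (s) : B
      (p) : A
      (s) : B
    (g (s) (p) (s)) : A
      (p) : A
      (s) : B
    (f (p) (s)) : A
    (s) : B
  (u (g (s) (p) (s)) (f (p) (s)) (s)) : B
(u (g (u (p) (p) (s)) (w (p)) (u (p) (p) (s))) (p) (u (g (s) (p) (s)) (f (p) (s)) (s))) : B

well-sorted; sort = B


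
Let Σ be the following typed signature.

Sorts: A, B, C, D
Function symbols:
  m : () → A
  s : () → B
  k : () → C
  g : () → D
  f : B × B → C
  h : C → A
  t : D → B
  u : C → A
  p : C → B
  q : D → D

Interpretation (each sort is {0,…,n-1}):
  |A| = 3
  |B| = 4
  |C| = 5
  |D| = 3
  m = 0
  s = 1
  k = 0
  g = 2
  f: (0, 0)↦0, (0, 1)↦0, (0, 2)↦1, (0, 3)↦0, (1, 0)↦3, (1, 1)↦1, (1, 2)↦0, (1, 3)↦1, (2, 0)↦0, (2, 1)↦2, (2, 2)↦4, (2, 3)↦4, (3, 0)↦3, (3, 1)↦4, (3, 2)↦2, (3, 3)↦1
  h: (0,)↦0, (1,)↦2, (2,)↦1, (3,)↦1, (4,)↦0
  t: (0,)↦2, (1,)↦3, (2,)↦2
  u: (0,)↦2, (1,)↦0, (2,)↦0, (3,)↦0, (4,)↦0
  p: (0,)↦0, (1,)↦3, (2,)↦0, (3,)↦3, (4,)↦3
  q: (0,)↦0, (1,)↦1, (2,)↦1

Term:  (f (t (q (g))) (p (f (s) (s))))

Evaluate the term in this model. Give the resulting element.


value = 1

  g = 2
  (q (g)) = q(2,) = 1
  (t (q (g))) = t(1,) = 3
  s = 1
  s = 1
  (f (s) (s)) = f(1, 1) = 1
  (p (f (s) (s))) = p(1,) = 3
  (f (t (q (g))) (p (f (s) (s)))) = f(3, 3) = 1


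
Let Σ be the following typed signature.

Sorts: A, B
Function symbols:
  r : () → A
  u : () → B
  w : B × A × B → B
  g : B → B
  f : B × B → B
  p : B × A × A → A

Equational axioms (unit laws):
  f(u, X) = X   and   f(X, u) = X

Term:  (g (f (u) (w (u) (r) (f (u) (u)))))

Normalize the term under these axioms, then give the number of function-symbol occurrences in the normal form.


size = 5

1. (g (f (u) (w (u) (r) (f (u) (u)))))  →  (g (w (u) (r) (f (u) (u))))
2. (g (w (u) (r) (f (u) (u))))  →  (g (w (u) (r) (u)))
normal form: (g (w (u) (r) (u)))


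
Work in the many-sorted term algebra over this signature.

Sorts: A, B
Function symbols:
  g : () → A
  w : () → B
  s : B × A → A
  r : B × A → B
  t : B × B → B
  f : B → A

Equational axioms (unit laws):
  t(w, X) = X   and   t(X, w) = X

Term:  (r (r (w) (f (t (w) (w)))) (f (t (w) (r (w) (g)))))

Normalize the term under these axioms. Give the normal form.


normal form = (r (r (w) (f (w))) (f (r (w) (g))))

1. (r (r (w) (f (t (w) (w)))) (f (t (w) (r (w) (g)))))  →  (r (r (w) (f (w))) (f (t (w) (r (w) (g)))))
2. (r (r (w) (f (w))) (f (t (w) (r (w) (g)))))  →  (r (r (w) (f (w))) (f (r (w) (g))))


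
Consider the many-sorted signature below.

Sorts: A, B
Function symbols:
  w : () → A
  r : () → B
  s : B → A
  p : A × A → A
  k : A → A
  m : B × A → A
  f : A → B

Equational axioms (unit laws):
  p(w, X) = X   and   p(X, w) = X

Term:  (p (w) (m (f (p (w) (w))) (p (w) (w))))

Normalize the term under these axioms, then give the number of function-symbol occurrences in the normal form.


size = 4

1. (p (w) (m (f (p (w) (w))) (p (w) (w))))  →  (m (f (p (w) (w))) (p (w) (w)))
2. (m (f (p (w) (w))) (p (w) (w)))  →  (m (f (w)) (p (w) (w)))
3. (m (f (w)) (p (w) (w)))  →  (m (f (w)) (w))
normal form: (m (f (w)) (w))


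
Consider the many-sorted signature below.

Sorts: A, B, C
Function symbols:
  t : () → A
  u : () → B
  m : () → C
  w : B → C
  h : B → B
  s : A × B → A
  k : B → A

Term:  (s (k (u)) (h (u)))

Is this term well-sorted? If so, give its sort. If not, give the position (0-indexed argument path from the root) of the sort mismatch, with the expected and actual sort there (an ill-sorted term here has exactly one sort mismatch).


well-sorted; sort = A

    (u) : B
  (k (u)) : A
    (u) : B
  (h (u)) : B
(s (k (u)) (h (u))) : A


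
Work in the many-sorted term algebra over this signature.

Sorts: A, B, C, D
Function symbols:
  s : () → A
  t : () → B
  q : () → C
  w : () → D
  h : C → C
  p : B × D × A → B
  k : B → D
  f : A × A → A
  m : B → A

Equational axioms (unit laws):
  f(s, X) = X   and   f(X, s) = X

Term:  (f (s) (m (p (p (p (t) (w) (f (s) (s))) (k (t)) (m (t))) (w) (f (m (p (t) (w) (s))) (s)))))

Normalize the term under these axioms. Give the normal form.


1. (f (s) (m (p (p (p (t) (w) (f (s) (s))) (k (t)) (m (t))) (w) (f (m (p (t) (w) (s))) (s)))))  →  (m (p (p (p (t) (w) (f (s) (s))) (k (t)) (m (t))) (w) (f (m (p (t) (w) (s))) (s))))
2. (m (p (p (p (t) (w) (f (s) (s))) (k (t)) (m (t))) (w) (f (m (p (t) (w) (s))) (s))))  →  (m (p (p (p (t) (w) (s)) (k (t)) (m (t))) (w) (f (m (p (t) (w) (s))) (s))))
3. (m (p (p (p (t) (w) (s)) (k (t)) (m (t))) (w) (f (m (p (t) (w) (s))) (s))))  →  (m (p (p (p (t) (w) (s)) (k (t)) (m (t))) (w) (m (p (t) (w) (s)))))

normal form = (m (p (p (p (t) (w) (s)) (k (t)) (m (t))) (w) (m (p (t) (w) (s)))))


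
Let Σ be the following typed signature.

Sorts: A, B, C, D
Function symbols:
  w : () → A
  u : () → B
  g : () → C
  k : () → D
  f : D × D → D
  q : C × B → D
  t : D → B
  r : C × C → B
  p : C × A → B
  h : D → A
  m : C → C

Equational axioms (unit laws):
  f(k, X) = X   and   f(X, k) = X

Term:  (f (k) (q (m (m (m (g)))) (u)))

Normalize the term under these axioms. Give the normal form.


normal form = (q (m (m (m (g)))) (u))

1. (f (k) (q (m (m (m (g)))) (u)))  →  (q (m (m (m (g)))) (u))


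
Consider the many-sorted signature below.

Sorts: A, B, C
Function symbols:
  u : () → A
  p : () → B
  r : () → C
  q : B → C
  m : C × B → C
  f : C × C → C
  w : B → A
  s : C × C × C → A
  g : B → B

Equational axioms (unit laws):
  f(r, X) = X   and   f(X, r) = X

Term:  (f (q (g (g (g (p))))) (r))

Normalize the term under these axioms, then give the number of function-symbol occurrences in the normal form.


1. (f (q (g (g (g (p))))) (r))  →  (q (g (g (g (p)))))
normal form: (q (g (g (g (p)))))

size = 5


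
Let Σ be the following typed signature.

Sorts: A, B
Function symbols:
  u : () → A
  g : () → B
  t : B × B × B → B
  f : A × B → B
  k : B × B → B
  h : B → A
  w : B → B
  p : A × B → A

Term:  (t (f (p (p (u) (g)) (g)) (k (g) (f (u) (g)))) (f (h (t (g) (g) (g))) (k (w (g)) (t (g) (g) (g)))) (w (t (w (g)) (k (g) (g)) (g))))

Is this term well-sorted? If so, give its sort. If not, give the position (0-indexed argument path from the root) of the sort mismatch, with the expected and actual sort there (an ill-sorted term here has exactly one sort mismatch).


well-sorted; sort = B

        (u) : A
        (g) : B
      (p (u) (g)) : A
      (g) : B
    (p (p (u) (g)) (g)) : A
      (g) : B
        (u) : A
        (g) : B
      (f (u) (g)) : B
    (k (g) (f (u) (g))) : B
  (f (p (p (u) (g)) (g)) (k (g) (f (u) (g)))) : B
        (g) : B
        (g) : B
        (g) : B
      (t (g) (g) (g)) : B
    (h (t (g) (g) (g))) : A
        (g) : B
      (w (g)) : B
        (g) : B
        (g) : B
        (g) : B
      (t (g) (g) (g)) : B
    (k (w (g)) (t (g) (g) (g))) : B
  (f (h (t (g) (g) (g))) (k (w (g)) (t (g) (g) (g)))) : B
        (g) : B
      (w (g)) : B
        (g) : B
        (g) : B
      (k (g) (g)) : B
      (g) : B
    (t (w (g)) (k (g) (g)) (g)) : B
  (w (t (w (g)) (k (g) (g)) (g))) : B
(t (f (p (p (u) (g)) (g)) (k (g) (f (u) (g)))) (f (h (t (g) (g) (g))) (k (w (g)) (t (g) (g) (g)))) (w (t (w (g)) (k (g) (g)) (g)))) : B


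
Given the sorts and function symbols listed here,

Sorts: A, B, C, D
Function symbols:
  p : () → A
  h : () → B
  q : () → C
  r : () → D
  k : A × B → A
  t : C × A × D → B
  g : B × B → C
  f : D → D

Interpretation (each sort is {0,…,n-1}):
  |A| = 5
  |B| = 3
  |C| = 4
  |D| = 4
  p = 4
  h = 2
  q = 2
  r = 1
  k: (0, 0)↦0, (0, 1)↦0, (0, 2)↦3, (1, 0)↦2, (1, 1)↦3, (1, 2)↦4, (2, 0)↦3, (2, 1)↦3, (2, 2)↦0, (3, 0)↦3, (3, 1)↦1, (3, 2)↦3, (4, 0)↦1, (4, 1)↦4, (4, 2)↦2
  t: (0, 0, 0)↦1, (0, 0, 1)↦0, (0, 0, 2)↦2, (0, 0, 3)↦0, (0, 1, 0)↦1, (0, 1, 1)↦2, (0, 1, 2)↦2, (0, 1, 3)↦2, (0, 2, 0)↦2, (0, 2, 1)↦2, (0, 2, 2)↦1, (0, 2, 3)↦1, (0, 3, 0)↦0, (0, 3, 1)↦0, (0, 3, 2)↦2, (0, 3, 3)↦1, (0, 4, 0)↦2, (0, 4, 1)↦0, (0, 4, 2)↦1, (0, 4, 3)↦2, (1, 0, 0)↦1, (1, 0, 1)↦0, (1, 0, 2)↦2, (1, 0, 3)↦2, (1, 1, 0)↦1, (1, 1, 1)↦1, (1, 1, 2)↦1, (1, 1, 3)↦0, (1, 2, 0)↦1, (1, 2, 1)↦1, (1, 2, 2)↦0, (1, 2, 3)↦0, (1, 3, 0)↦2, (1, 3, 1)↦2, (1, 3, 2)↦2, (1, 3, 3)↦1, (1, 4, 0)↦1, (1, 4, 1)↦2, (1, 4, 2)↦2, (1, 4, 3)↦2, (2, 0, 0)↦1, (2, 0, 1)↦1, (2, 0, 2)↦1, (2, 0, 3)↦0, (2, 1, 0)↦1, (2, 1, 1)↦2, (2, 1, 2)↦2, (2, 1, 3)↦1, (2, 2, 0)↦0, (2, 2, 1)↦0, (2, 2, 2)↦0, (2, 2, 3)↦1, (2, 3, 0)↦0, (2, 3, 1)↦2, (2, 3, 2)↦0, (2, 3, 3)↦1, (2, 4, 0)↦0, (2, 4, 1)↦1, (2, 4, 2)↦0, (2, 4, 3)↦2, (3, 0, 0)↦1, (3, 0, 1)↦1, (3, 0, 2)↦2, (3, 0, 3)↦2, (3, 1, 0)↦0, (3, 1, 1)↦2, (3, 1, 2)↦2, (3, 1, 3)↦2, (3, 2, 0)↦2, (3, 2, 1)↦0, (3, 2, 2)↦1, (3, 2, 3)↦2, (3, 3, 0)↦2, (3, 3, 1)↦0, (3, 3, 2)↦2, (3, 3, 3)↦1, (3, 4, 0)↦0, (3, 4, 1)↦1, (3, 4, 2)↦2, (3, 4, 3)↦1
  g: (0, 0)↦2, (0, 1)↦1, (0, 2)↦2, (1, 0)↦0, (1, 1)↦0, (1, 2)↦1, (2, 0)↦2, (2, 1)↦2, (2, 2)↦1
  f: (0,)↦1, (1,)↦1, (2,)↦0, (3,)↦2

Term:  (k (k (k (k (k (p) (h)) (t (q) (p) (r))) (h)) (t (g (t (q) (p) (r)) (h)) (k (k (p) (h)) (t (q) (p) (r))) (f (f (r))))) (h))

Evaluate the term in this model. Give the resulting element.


value = 3

  p = 4
  h = 2
  (k (p) (h)) = k(4, 2) = 2
  q = 2
  p = 4
  r = 1
  (t (q) (p) (r)) = t(2, 4, 1) = 1
  (k (k (p) (h)) (t (q) (p) (r))) = k(2, 1) = 3
  h = 2
  (k (k (k (p) (h)) (t (q) (p) (r))) (h)) = k(3, 2) = 3
  q = 2
  p = 4
  r = 1
  (t (q) (p) (r)) = t(2, 4, 1) = 1
  h = 2
  (g (t (q) (p) (r)) (h)) = g(1, 2) = 1
  p = 4
  h = 2
  (k (p) (h)) = k(4, 2) = 2
  q = 2
  p = 4
  r = 1
  (t (q) (p) (r)) = t(2, 4, 1) = 1
  (k (k (p) (h)) (t (q) (p) (r))) = k(2, 1) = 3
  r = 1
  (f (r)) = f(1,) = 1
  (f (f (r))) = f(1,) = 1
  (t (g (t (q) (p) (r)) (h)) (k (k (p) (h)) (t (q) (p) (r))) (f (f (r)))) = t(1, 3, 1) = 2
  (k (k (k (k (p) (h)) (t (q) (p) (r))) (h)) (t (g (t (q) (p) (r)) (h)) (k (k (p) (h)) (t (q) (p) (r))) (f (f (r))))) = k(3, 2) = 3
  h = 2
  (k (k (k (k (k (p) (h)) (t (q) (p) (r))) (h)) (t (g (t (q) (p) (r)) (h)) (k (k (p) (h)) (t (q) (p) (r))) (f (f (r))))) (h)) = k(3, 2) = 3


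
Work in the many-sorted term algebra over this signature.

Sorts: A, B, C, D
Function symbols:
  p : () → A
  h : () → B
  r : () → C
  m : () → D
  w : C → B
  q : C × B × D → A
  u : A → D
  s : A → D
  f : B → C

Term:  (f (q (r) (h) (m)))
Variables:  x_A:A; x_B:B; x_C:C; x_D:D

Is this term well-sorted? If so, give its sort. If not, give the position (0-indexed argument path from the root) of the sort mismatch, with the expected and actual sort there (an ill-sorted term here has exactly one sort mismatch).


ill-sorted at position [0]: expected B, got A

    (r) : C
    (h) : B
    (m) : D
  (q (r) (h) (m)) : A
(f (q (r) (h) (m))) : ✗ arg 0 at [0] has sort A, expected B


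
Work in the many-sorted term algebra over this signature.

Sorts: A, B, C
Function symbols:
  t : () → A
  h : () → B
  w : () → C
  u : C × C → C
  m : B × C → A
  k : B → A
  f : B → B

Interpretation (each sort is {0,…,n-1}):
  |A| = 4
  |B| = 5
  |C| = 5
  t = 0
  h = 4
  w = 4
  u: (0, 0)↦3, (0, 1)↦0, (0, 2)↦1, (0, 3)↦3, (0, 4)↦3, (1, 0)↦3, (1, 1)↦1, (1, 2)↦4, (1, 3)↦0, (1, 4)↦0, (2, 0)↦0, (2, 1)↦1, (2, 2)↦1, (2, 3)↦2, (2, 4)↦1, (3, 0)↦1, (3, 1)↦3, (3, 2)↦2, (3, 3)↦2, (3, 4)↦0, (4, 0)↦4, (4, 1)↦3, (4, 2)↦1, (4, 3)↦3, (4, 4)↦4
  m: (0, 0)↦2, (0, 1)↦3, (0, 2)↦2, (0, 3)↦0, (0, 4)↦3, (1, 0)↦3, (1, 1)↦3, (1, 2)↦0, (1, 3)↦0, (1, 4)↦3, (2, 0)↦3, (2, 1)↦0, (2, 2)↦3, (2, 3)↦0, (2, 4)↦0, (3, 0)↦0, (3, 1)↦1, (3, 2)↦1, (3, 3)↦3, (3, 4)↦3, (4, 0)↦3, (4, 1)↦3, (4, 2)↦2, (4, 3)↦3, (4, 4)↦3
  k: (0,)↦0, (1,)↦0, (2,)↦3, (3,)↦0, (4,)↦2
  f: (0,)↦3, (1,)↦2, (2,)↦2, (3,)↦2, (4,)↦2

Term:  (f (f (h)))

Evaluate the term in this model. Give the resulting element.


value = 2

  h = 4
  (f (h)) = f(4,) = 2
  (f (f (h))) = f(2,) = 2


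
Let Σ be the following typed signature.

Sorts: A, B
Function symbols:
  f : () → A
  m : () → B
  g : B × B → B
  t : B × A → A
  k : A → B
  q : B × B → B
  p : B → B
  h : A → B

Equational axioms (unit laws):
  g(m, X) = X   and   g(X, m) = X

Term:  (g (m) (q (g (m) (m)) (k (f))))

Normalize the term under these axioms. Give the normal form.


normal form = (q (m) (k (f)))

1. (g (m) (q (g (m) (m)) (k (f))))  →  (q (g (m) (m)) (k (f)))
2. (q (g (m) (m)) (k (f)))  →  (q (m) (k (f)))


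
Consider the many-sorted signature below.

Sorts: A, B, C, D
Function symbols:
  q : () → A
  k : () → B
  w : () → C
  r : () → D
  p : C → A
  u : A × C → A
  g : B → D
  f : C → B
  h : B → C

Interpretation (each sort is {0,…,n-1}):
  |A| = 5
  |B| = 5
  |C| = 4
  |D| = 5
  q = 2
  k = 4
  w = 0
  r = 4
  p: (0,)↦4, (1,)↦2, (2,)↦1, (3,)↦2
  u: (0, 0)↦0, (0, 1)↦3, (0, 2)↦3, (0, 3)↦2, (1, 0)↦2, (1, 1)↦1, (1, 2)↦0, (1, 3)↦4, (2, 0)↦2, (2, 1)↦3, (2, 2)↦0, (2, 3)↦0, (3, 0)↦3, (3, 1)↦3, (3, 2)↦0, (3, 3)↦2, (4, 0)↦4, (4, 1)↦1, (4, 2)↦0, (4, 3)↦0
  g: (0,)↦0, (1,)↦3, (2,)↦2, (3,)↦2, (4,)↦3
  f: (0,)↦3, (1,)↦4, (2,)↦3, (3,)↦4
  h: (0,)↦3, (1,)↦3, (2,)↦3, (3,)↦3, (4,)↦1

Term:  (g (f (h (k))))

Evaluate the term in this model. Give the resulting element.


  k = 4
  (h (k)) = h(4,) = 1
  (f (h (k))) = f(1,) = 4
  (g (f (h (k)))) = g(4,) = 3

value = 3


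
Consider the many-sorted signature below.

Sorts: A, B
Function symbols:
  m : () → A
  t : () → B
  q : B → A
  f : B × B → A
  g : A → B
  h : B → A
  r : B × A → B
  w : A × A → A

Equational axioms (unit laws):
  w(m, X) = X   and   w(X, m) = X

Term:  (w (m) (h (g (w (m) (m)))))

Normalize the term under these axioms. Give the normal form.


1. (w (m) (h (g (w (m) (m)))))  →  (h (g (w (m) (m))))
2. (h (g (w (m) (m))))  →  (h (g (m)))

normal form = (h (g (m)))


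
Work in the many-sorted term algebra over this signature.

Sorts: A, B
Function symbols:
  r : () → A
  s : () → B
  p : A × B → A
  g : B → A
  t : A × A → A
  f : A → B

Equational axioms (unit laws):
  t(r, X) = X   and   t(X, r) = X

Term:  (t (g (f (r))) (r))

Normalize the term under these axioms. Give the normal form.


1. (t (g (f (r))) (r))  →  (g (f (r)))

normal form = (g (f (r)))


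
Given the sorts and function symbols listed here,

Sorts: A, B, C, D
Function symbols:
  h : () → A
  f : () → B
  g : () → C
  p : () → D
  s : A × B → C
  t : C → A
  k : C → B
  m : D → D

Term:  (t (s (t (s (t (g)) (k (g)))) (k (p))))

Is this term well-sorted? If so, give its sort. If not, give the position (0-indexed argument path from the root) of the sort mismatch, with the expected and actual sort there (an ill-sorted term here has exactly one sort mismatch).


          (g) : C
        (t (g)) : A
          (g) : C
        (k (g)) : B
      (s (t (g)) (k (g))) : C
    (t (s (t (g)) (k (g)))) : A
      (p) : D
    (k (p)) : ✗ arg 0 at [0, 1, 0] has sort D, expected C

ill-sorted at position [0, 1, 0]: expected C, got D
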